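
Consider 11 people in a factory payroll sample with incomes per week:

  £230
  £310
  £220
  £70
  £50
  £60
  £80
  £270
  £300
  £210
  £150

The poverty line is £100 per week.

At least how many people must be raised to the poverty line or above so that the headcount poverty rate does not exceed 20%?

2

4 of the 11 people are poor, so H = 4/11 = 0.364.
A headcount ratio of at most 20% allows at most ⌊0.20 × 11⌋ = 2 poor people.
So at least 4 − 2 = 2 must be lifted.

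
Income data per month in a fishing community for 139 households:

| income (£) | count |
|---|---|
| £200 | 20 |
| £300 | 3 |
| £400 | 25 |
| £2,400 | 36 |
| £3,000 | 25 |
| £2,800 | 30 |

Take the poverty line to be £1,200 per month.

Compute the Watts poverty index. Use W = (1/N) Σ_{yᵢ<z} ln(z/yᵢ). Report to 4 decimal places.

Below the line: 20×£200, 3×£300, 25×£400 (q = 48 of N = 139).
ln(z/y) terms: ln(1200/200) = 1.7918 (×20); ln(1200/300) = 1.3863 (×3); ln(1200/400) = 1.0986 (×25).
W = 67.459380 / 139 = 0.4853.

0.4853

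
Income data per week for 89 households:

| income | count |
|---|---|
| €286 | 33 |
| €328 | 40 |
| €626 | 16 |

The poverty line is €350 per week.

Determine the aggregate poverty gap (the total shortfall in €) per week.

Below the line: 33×€286, 40×€328 (q = 73 of N = 89).
Individual gaps: 33×(350−286) = 2112; 40×(350−328) = 880.
Aggregate gap = €2,992.

€2,992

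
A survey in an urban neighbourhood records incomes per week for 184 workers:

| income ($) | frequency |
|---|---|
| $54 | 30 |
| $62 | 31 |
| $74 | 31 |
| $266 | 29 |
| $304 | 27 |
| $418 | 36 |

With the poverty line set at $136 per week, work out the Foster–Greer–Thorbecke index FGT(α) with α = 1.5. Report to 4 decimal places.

0.1958

Below the line: 30×$54, 31×$62, 31×$74 (q = 92 of N = 184).
Normalized shortfalls: (136−54)/136 = 0.6029 (×30); (136−62)/136 = 0.5441 (×31); (136−74)/136 = 0.4559 (×31).
Raised to α = 1.5: 0.46818 (×30); 0.40136 (×31); 0.30781 (×31).
Sum = 36.029725; FGT(1.5) = 36.029725 / 184 = 0.1958.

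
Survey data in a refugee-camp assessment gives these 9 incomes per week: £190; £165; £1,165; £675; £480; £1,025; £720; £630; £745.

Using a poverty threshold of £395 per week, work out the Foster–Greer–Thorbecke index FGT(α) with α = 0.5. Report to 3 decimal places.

0.165

Incomes under z: £165, £190 (q = 2 of N = 9).
Shortfall ratios: (395−165)/395 = 0.5823; (395−190)/395 = 0.5190.
Raised to α = 0.5: 0.76307; 0.72041.
Sum = 1.483480; FGT(0.5) = 1.483480 / 9 = 0.165.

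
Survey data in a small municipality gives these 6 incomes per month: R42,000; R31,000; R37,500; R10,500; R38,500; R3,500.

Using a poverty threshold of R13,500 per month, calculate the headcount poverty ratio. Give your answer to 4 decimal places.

2 of the 6 individuals have income below R13,500.
H = 2/6 = 0.3333.

0.3333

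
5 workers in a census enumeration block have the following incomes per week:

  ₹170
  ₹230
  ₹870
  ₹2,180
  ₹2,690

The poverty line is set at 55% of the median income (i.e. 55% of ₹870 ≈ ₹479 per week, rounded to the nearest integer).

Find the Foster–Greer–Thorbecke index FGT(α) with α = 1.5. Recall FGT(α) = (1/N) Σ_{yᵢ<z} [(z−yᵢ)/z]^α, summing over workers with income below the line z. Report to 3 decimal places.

0.179

Below z: ₹170, ₹230 (q = 2 of N = 5).
Relative gaps: (479−170)/479 = 0.6451; (479−230)/479 = 0.5198.
Raised to α = 1.5: 0.51812; 0.37480.
Sum = 0.892922; FGT(1.5) = 0.892922 / 5 = 0.179.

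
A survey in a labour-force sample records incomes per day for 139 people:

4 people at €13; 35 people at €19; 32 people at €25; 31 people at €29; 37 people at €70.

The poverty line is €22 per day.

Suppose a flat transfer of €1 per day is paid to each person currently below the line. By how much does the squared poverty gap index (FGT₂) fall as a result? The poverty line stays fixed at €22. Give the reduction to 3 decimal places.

Before: below the line — 4×€13, 35×€19; squared poverty gap index (FGT₂) = 0.00950.
After the €1 transfer: below the line — 4×€14, 35×€20; squared poverty gap index (FGT₂) = 0.00589.
Reduction = 0.00950 − 0.00589 = 0.004.

0.004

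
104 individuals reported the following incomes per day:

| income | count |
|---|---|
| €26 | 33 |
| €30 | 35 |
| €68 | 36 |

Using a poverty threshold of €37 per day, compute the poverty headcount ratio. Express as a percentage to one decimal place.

68 of the 104 individuals have income below €37.
H = 68/104 = 65.4%.

65.4%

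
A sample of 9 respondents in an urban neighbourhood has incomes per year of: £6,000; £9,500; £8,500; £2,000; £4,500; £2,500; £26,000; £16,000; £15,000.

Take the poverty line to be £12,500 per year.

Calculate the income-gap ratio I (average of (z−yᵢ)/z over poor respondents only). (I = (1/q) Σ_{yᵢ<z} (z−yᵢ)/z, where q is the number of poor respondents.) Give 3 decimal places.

Below the line: £2,000, £2,500, £4,500, £6,000, £8,500, £9,500 (q = 6 of N = 9).
Shortfall ratios (z−y)/z: 0.8400, 0.8000, 0.6400, 0.5200, 0.3200, 0.2400; sum = 3.360000.
I averages over the q = 6 poor units only: 3.360000 / 6 = 0.560.

0.560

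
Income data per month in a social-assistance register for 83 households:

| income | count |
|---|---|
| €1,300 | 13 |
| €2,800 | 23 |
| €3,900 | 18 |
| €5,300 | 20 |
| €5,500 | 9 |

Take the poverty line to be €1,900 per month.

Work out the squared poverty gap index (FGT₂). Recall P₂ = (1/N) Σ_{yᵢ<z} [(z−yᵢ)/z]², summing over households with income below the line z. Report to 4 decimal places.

Incomes under z: 13×€1,300 (q = 13 of N = 83).
Relative gaps: (1900−1300)/1900 = 0.3158 (×13).
Squared: 0.0997 (×13).
Sum = 1.296399; P₂ = 1.296399 / 83 = 0.0156.

0.0156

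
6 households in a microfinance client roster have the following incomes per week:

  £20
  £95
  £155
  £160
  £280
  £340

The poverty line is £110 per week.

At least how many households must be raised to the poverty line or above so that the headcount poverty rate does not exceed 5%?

Currently q = 2 of N = 6 are below the line (H = 0.333).
A headcount ratio of at most 5% allows at most ⌊0.05 × 6⌋ = 0 poor households.
So at least 2 − 0 = 2 must be lifted.

2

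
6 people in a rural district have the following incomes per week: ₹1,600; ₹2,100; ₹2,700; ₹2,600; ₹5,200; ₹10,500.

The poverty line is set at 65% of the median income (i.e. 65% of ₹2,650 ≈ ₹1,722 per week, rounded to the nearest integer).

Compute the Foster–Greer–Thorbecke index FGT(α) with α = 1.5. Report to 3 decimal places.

0.003

Below the line: ₹1,600 (q = 1 of N = 6).
Relative gaps: (1722−1600)/1722 = 0.0708.
Raised to α = 1.5: 0.01886.
Sum = 0.018858; FGT(1.5) = 0.018858 / 6 = 0.003.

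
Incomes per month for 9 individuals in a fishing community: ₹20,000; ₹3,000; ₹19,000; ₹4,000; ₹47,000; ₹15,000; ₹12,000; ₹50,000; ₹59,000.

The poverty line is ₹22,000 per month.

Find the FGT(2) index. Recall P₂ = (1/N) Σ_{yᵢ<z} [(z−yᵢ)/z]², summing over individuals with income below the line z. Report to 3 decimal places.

Poor units: ₹3,000, ₹4,000, ₹12,000, ₹15,000, ₹19,000, ₹20,000 (q = 6 of N = 9).
Normalized shortfalls: (22000−3000)/22000 = 0.8636; (22000−4000)/22000 = 0.8182; (22000−12000)/22000 = 0.4545; (22000−15000)/22000 = 0.3182; (22000−19000)/22000 = 0.1364; (22000−20000)/22000 = 0.0909.
Squared: 0.7459; 0.6694; 0.2066; 0.1012; 0.0186; 0.0083.
Sum = 1.750000; P₂ = 1.750000 / 9 = 0.194.

0.194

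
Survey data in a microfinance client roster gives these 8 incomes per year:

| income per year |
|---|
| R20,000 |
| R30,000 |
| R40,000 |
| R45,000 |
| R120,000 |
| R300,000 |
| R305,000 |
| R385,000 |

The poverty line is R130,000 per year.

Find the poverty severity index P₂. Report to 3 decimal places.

Incomes under z: R20,000, R30,000, R40,000, R45,000, R120,000 (q = 5 of N = 8).
Shortfall ratios: (130000−20000)/130000 = 0.8462; (130000−30000)/130000 = 0.7692; (130000−40000)/130000 = 0.6923; (130000−45000)/130000 = 0.6538; (130000−120000)/130000 = 0.0769.
Squared: 0.7160; 0.5917; 0.4793; 0.4275; 0.0059.
Sum = 2.220414; P₂ = 2.220414 / 8 = 0.278.

0.278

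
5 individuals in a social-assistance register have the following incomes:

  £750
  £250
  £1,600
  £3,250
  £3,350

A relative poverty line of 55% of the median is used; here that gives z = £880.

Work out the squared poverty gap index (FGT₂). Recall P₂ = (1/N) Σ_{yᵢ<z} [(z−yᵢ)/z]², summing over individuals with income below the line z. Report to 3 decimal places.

0.107

Below z: £250, £750 (q = 2 of N = 5).
Gap ratios (z−y)/z: (880−250)/880 = 0.7159; (880−750)/880 = 0.1477.
Squared: 0.5125; 0.0218.
Sum = 0.534349; P₂ = 0.534349 / 5 = 0.107.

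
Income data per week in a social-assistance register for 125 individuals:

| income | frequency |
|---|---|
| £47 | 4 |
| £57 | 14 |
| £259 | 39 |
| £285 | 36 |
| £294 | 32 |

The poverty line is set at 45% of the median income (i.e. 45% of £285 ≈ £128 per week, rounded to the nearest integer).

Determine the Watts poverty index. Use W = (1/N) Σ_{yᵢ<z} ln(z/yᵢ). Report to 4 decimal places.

0.1227

Below the line: 4×£47, 14×£57 (q = 18 of N = 125).
ln(z/y) terms: ln(128/47) = 1.0019 (×4); ln(128/57) = 0.8090 (×14).
W = 15.333237 / 125 = 0.1227.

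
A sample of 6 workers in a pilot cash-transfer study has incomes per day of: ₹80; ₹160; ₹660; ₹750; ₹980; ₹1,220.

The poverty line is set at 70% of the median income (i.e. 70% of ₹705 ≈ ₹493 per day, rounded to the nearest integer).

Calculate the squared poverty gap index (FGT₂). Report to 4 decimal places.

0.1930

Incomes under z: ₹80, ₹160 (q = 2 of N = 6).
Gap ratios (z−y)/z: (493−80)/493 = 0.8377; (493−160)/493 = 0.6755.
Squared: 0.7018; 0.4562.
Sum = 1.158030; P₂ = 1.158030 / 6 = 0.1930.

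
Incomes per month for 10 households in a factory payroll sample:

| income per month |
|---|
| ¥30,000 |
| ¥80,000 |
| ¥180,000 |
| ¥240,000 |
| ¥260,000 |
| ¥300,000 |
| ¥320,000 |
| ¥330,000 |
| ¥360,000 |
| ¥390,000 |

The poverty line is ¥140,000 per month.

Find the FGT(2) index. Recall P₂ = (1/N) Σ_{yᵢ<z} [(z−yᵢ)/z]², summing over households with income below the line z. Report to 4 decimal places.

0.0801

Poor units: ¥30,000, ¥80,000 (q = 2 of N = 10).
Relative gaps: (140000−30000)/140000 = 0.7857; (140000−80000)/140000 = 0.4286.
Squared: 0.6173; 0.1837.
Sum = 0.801020; P₂ = 0.801020 / 10 = 0.0801.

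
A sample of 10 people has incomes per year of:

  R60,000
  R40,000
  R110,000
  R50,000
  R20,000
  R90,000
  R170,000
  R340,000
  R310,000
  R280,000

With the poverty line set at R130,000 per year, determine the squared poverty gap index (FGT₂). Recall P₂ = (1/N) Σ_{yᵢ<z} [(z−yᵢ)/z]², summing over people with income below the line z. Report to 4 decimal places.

0.1982

Poor units: R20,000, R40,000, R50,000, R60,000, R90,000, R110,000 (q = 6 of N = 10).
Gap ratios (z−y)/z: (130000−20000)/130000 = 0.8462; (130000−40000)/130000 = 0.6923; (130000−50000)/130000 = 0.6154; (130000−60000)/130000 = 0.5385; (130000−90000)/130000 = 0.3077; (130000−110000)/130000 = 0.1538.
Squared: 0.7160; 0.4793; 0.3787; 0.2899; 0.0947; 0.0237.
Sum = 1.982249; P₂ = 1.982249 / 10 = 0.1982.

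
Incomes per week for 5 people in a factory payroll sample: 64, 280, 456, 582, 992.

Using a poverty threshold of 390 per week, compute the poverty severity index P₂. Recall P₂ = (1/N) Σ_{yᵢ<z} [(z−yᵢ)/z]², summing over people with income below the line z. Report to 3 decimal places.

0.156

Below z: 64, 280 (q = 2 of N = 5).
Shortfall ratios: (390−64)/390 = 0.8359; (390−280)/390 = 0.2821.
Squared: 0.6987; 0.0796.
Sum = 0.778277; P₂ = 0.778277 / 5 = 0.156.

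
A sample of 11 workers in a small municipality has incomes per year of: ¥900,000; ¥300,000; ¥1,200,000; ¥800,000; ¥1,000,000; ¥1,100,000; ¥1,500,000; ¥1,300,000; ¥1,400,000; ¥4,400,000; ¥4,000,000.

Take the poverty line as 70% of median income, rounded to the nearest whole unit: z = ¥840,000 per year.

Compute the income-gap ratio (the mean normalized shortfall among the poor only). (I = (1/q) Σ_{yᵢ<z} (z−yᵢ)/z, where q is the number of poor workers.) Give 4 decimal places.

Incomes under z: ¥300,000, ¥800,000 (q = 2 of N = 11).
Shortfall ratios (z−y)/z: 0.6429, 0.0476; sum = 0.690476.
I averages over the q = 2 poor units only: 0.690476 / 2 = 0.3452.

0.3452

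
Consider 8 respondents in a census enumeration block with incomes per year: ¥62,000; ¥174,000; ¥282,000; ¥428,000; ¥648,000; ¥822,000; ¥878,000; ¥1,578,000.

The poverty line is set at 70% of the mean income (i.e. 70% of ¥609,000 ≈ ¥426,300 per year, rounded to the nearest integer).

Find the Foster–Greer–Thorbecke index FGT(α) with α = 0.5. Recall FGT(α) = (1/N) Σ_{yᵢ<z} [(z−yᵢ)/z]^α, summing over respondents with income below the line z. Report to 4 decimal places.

Poor units: ¥62,000, ¥174,000, ¥282,000 (q = 3 of N = 8).
Relative gaps: (426300−62000)/426300 = 0.8546; (426300−174000)/426300 = 0.5918; (426300−282000)/426300 = 0.3385.
Raised to α = 0.5: 0.92443; 0.76931; 0.58180.
Sum = 2.275537; FGT(0.5) = 2.275537 / 8 = 0.2844.

0.2844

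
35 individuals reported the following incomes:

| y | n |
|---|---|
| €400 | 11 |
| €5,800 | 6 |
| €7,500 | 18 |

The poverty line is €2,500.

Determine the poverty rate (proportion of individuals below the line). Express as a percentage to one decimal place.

31.4%

11 of the 35 individuals have income below €2,500.
H = 11/35 = 31.4%.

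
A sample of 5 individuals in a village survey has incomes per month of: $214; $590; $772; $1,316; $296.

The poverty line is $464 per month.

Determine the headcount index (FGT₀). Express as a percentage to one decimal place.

40.0%

2 of the 5 individuals have income below $464.
H = 2/5 = 40.0%.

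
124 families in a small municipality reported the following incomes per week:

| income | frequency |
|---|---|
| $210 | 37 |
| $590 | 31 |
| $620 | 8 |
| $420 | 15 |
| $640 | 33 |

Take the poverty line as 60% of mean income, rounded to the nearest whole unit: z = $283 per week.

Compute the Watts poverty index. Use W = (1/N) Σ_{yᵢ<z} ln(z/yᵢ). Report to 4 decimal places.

0.0890

Below z: 37×$210 (q = 37 of N = 124).
Log gaps: ln(283/210) = 0.2983 (×37).
W = 11.038557 / 124 = 0.0890.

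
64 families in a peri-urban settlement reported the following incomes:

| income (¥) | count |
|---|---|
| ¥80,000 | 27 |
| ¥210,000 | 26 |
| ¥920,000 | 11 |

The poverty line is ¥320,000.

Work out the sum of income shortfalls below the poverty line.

Below the line: 27×¥80,000, 26×¥210,000 (q = 53 of N = 64).
Individual gaps: 27×(320000−80000) = 6480000; 26×(320000−210000) = 2860000.
Aggregate gap = ¥9,340,000.

¥9,340,000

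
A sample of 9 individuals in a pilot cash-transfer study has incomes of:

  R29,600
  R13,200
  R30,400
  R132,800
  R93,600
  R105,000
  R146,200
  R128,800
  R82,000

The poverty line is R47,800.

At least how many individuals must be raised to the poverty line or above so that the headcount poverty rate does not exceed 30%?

3 of the 9 individuals are poor, so H = 3/9 = 0.333.
A headcount ratio of at most 30% allows at most ⌊0.30 × 9⌋ = 2 poor individuals.
So at least 3 − 2 = 1 must be lifted.

1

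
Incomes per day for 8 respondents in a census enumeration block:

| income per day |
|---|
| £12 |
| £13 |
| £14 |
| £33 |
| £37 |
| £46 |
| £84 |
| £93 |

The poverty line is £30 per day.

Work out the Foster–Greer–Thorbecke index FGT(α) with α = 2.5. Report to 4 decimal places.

Poor units: £12, £13, £14 (q = 3 of N = 8).
Normalized shortfalls: (30−12)/30 = 0.6000; (30−13)/30 = 0.5667; (30−14)/30 = 0.5333.
Raised to α = 2.5: 0.27885; 0.24172; 0.20773.
Sum = 0.728307; FGT(2.5) = 0.728307 / 8 = 0.0910.

0.0910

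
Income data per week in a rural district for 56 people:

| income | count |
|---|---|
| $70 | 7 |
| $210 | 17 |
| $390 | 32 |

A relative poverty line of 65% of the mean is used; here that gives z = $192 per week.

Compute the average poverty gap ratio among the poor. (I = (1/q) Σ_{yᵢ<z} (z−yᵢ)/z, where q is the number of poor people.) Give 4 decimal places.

0.6354

Below the line: 7×$70 (q = 7 of N = 56).
Shortfall ratios (z−y)/z: 0.6354 (×7); sum = 4.447917.
I averages over the q = 7 poor units only: 4.447917 / 7 = 0.6354.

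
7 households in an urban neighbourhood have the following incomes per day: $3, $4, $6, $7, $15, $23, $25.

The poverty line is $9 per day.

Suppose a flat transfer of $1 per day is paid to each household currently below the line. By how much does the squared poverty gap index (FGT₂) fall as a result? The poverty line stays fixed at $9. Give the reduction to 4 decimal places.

Before: below the line — $3, $4, $6, $7; squared poverty gap index (FGT₂) = 0.130511.
After the $1 transfer: below the line — $4, $5, $7, $8; squared poverty gap index (FGT₂) = 0.081129.
Reduction = 0.130511 − 0.081129 = 0.0494.

0.0494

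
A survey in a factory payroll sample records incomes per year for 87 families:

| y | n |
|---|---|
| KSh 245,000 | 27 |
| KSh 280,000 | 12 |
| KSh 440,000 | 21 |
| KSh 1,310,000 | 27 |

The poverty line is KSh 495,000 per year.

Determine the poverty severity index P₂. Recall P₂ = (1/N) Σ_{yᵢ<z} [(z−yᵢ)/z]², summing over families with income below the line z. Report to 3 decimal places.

0.108

Incomes under z: 27×KSh 245,000, 12×KSh 280,000, 21×KSh 440,000 (q = 60 of N = 87).
Normalized shortfalls: (495000−245000)/495000 = 0.5051 (×27); (495000−280000)/495000 = 0.4343 (×12); (495000−440000)/495000 = 0.1111 (×21).
Squared: 0.2551 (×27); 0.1887 (×12); 0.0123 (×21).
Sum = 9.410162; P₂ = 9.410162 / 87 = 0.108.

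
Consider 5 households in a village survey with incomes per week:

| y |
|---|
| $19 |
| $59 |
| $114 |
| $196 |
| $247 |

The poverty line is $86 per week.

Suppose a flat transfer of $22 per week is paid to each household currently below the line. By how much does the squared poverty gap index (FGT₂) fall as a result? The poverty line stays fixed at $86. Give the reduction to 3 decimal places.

Before: below the line — $19, $59; squared poverty gap index (FGT₂) = 0.14110.
After the $22 transfer: below the line — $41, $81; squared poverty gap index (FGT₂) = 0.05544.
Reduction = 0.14110 − 0.05544 = 0.086.

0.086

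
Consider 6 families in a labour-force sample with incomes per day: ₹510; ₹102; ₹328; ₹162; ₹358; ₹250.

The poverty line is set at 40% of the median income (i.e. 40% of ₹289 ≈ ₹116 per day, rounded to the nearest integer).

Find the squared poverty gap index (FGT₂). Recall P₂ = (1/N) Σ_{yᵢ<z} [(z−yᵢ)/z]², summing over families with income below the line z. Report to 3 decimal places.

Below the line: ₹102 (q = 1 of N = 6).
Shortfall ratios: (116−102)/116 = 0.1207.
Squared: 0.0146.
Sum = 0.014566; P₂ = 0.014566 / 6 = 0.002.

0.002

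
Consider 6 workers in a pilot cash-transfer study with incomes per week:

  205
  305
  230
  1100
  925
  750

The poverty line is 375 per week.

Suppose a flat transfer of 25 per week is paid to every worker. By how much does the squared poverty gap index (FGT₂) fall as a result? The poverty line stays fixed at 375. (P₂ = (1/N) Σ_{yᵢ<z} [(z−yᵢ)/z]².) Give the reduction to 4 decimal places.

Before: below the line — 205, 230, 305; squared poverty gap index (FGT₂) = 0.064978.
After the 25 transfer: below the line — 230, 255, 330; squared poverty gap index (FGT₂) = 0.044385.
Reduction = 0.064978 − 0.044385 = 0.0206.

0.0206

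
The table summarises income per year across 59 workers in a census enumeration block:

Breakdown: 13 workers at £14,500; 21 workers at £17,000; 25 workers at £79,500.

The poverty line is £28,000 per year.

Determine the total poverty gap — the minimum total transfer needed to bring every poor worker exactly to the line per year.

£406,500

Incomes under z: 13×£14,500, 21×£17,000 (q = 34 of N = 59).
Individual gaps: 13×(28000−14500) = 175500; 21×(28000−17000) = 231000.
Aggregate gap = £406,500.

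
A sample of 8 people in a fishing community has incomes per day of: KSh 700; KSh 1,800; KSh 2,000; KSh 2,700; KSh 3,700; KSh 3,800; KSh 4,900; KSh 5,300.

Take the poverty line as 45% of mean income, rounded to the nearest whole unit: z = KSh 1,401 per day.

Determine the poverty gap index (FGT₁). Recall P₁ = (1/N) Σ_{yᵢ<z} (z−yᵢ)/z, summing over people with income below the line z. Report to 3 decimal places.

Below the line: KSh 700 (q = 1 of N = 8).
Relative gaps: (1401−700)/1401 = 0.5004.
Sum of shortfalls = 0.500357; P₁ averages over all N: 0.500357 / 8 = 0.063.

0.063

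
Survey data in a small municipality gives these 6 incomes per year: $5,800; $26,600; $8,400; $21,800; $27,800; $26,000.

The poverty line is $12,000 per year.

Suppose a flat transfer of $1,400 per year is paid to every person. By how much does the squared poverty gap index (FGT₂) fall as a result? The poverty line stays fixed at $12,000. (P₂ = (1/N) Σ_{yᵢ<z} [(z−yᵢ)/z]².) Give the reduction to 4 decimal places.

0.0272

Before: below the line — $5,800, $8,400; squared poverty gap index (FGT₂) = 0.059491.
After the $1,400 transfer: below the line — $7,200, $9,800; squared poverty gap index (FGT₂) = 0.032269.
Reduction = 0.059491 − 0.032269 = 0.0272.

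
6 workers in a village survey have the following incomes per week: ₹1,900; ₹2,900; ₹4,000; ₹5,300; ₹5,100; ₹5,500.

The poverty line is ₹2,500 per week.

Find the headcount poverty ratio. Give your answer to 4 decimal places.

0.1667

1 of the 6 workers have income below ₹2,500.
H = 1/6 = 0.1667.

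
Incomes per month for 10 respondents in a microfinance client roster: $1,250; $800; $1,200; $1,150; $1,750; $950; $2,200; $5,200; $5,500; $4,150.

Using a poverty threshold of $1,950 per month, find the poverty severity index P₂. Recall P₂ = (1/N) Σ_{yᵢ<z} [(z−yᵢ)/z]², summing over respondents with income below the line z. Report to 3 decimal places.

0.107

Poor units: $800, $950, $1,150, $1,200, $1,250, $1,750 (q = 6 of N = 10).
Normalized shortfalls: (1950−800)/1950 = 0.5897; (1950−950)/1950 = 0.5128; (1950−1150)/1950 = 0.4103; (1950−1200)/1950 = 0.3846; (1950−1250)/1950 = 0.3590; (1950−1750)/1950 = 0.1026.
Squared: 0.3478; 0.2630; 0.1683; 0.1479; 0.1289; 0.0105.
Sum = 1.066404; P₂ = 1.066404 / 10 = 0.107.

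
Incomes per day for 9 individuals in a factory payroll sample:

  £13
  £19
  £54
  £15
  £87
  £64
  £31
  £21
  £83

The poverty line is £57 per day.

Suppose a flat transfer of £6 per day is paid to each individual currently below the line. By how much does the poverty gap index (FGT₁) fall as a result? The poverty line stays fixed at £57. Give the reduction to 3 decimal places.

0.064

Before: below the line — £13, £15, £19, £21, £31, £54; poverty gap index (FGT₁) = 0.36842.
After the £6 transfer: below the line — £19, £21, £25, £27, £37; poverty gap index (FGT₁) = 0.30409.
Reduction = 0.36842 − 0.30409 = 0.064.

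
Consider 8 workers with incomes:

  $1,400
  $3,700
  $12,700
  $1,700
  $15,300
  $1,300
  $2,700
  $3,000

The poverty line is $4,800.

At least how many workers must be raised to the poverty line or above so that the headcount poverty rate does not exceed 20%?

6 of the 8 workers are poor, so H = 6/8 = 0.750.
A headcount ratio of at most 20% allows at most ⌊0.20 × 8⌋ = 1 poor workers.
So at least 6 − 1 = 5 must be lifted.

5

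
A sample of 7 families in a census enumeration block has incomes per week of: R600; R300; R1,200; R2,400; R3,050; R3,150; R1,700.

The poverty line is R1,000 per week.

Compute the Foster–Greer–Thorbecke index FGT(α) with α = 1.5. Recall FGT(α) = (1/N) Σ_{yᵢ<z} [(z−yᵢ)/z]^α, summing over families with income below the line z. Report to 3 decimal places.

Below z: R300, R600 (q = 2 of N = 7).
Relative gaps: (1000−300)/1000 = 0.7000; (1000−600)/1000 = 0.4000.
Raised to α = 1.5: 0.58566; 0.25298.
Sum = 0.838644; FGT(1.5) = 0.838644 / 7 = 0.120.

0.120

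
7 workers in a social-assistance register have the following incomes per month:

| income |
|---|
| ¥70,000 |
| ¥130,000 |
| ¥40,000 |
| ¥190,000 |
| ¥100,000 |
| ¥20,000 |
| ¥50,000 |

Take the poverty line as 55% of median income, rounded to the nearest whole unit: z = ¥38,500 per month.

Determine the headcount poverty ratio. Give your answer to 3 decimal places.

1 of the 7 workers have income below ¥38,500.
H = 1/7 = 0.143.

0.143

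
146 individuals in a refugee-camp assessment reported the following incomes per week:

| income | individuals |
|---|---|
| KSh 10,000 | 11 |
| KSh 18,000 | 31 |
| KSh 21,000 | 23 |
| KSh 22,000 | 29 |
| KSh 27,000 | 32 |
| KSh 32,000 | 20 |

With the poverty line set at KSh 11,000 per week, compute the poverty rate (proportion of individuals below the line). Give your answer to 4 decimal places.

11 of the 146 individuals have income below KSh 11,000.
H = 11/146 = 0.0753.

0.0753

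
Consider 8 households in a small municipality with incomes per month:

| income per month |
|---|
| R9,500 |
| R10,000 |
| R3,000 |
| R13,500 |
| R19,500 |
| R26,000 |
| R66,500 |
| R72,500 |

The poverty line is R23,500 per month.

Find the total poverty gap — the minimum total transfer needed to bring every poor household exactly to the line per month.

R62,000

Incomes under z: R3,000, R9,500, R10,000, R13,500, R19,500 (q = 5 of N = 8).
Individual gaps: 23500−3000 = 20500; 23500−9500 = 14000; 23500−10000 = 13500; 23500−13500 = 10000; 23500−19500 = 4000.
Aggregate gap = R62,000.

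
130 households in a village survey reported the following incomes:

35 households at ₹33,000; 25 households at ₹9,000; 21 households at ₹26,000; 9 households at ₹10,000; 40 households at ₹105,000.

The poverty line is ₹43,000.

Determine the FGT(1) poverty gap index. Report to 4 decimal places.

0.3317

Below the line: 25×₹9,000, 9×₹10,000, 21×₹26,000, 35×₹33,000 (q = 90 of N = 130).
Relative gaps: (43000−9000)/43000 = 0.7907 (×25); (43000−10000)/43000 = 0.7674 (×9); (43000−26000)/43000 = 0.3953 (×21); (43000−33000)/43000 = 0.2326 (×35).
Sum of shortfalls = 43.116279; P₁ averages over all N: 43.116279 / 130 = 0.3317.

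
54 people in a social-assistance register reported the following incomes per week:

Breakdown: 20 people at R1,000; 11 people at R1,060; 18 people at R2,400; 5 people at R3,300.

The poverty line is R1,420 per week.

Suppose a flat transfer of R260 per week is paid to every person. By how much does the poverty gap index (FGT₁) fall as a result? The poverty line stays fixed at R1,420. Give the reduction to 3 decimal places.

0.105

Before: below the line — 20×R1,000, 11×R1,060; poverty gap index (FGT₁) = 0.16119.
After the R260 transfer: below the line — 20×R1,260, 11×R1,320; poverty gap index (FGT₁) = 0.05608.
Reduction = 0.16119 − 0.05608 = 0.105.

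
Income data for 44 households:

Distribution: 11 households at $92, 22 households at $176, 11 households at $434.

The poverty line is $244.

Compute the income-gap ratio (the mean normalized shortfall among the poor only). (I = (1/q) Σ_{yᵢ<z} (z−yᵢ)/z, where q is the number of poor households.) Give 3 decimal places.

0.393

Incomes under z: 11×$92, 22×$176 (q = 33 of N = 44).
Relative gaps: 0.6230 (×11), 0.2787 (×22); sum = 12.983607.
The income-gap ratio divides by q (the poor only): 12.983607 / 33 = 0.393.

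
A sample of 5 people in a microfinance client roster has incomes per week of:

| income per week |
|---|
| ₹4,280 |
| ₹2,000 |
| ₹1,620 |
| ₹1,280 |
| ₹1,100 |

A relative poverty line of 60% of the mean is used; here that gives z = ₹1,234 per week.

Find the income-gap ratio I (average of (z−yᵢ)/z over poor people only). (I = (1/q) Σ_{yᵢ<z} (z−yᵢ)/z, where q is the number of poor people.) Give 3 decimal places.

Incomes under z: ₹1,100 (q = 1 of N = 5).
Shortfall ratios (z−y)/z: 0.1086; sum = 0.108590.
The income-gap ratio divides by q (the poor only): 0.108590 / 1 = 0.109.

0.109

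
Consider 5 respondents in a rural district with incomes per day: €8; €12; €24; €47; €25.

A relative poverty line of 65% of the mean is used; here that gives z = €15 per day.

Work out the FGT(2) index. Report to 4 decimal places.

Below z: €8, €12 (q = 2 of N = 5).
Shortfall ratios: (15−8)/15 = 0.4667; (15−12)/15 = 0.2000.
Squared: 0.2178; 0.0400.
Sum = 0.257778; P₂ = 0.257778 / 5 = 0.0516.

0.0516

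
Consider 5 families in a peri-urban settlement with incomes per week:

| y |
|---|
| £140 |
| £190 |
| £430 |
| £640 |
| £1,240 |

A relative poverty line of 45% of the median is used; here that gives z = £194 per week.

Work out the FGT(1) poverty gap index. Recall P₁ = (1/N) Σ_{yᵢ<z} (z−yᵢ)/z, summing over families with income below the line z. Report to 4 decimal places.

Below the line: £140, £190 (q = 2 of N = 5).
Gap ratios (z−y)/z: (194−140)/194 = 0.2784; (194−190)/194 = 0.0206.
Sum of shortfalls = 0.298969; P₁ averages over all N: 0.298969 / 5 = 0.0598.

0.0598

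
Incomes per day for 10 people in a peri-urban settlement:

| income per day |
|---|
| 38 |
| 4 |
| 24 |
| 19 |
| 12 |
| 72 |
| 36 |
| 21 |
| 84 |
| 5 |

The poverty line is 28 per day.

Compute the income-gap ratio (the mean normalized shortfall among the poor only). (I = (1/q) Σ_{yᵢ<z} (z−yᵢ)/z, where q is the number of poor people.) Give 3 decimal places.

0.494

Below the line: 4, 5, 12, 19, 21, 24 (q = 6 of N = 10).
Relative gaps: 0.8571, 0.8214, 0.5714, 0.3214, 0.2500, 0.1429; sum = 2.964286.
The income-gap ratio divides by q (the poor only): 2.964286 / 6 = 0.494.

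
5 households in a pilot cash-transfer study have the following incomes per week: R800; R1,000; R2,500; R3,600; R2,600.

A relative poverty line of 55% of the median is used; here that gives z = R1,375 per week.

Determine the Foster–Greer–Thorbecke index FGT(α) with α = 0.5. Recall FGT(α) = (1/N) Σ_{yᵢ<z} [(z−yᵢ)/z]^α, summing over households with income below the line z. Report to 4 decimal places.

Below z: R800, R1,000 (q = 2 of N = 5).
Relative gaps: (1375−800)/1375 = 0.4182; (1375−1000)/1375 = 0.2727.
Raised to α = 0.5: 0.64667; 0.52223.
Sum = 1.168903; FGT(0.5) = 1.168903 / 5 = 0.2338.

0.2338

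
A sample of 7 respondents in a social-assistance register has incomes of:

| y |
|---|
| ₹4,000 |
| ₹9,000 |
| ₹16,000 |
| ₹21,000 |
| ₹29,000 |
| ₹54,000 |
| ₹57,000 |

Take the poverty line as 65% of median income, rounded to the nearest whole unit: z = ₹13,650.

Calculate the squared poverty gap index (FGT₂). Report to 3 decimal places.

Below the line: ₹4,000, ₹9,000 (q = 2 of N = 7).
Gap ratios (z−y)/z: (13650−4000)/13650 = 0.7070; (13650−9000)/13650 = 0.3407.
Squared: 0.4998; 0.1160.
Sum = 0.615841; P₂ = 0.615841 / 7 = 0.088.

0.088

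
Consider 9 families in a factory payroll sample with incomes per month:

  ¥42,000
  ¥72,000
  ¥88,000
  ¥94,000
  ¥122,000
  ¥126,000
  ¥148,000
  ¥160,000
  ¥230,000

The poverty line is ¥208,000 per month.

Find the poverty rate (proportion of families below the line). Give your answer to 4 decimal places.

0.8889

8 of the 9 families have income below ¥208,000.
H = 8/9 = 0.8889.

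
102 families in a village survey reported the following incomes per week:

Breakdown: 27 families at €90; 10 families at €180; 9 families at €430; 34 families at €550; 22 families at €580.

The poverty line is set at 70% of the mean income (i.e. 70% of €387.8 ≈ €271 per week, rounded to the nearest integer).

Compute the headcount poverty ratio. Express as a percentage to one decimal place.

37 of the 102 families have income below €271.
H = 37/102 = 36.3%.

36.3%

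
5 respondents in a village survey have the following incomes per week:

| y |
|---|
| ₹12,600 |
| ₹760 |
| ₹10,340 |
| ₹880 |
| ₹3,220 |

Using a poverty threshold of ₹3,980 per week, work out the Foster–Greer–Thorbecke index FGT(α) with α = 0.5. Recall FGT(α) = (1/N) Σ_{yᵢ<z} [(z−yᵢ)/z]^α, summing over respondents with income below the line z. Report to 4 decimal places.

0.4438

Below z: ₹760, ₹880, ₹3,220 (q = 3 of N = 5).
Relative gaps: (3980−760)/3980 = 0.8090; (3980−880)/3980 = 0.7789; (3980−3220)/3980 = 0.1910.
Raised to α = 0.5: 0.89947; 0.88255; 0.43698.
Sum = 2.219003; FGT(0.5) = 2.219003 / 5 = 0.4438.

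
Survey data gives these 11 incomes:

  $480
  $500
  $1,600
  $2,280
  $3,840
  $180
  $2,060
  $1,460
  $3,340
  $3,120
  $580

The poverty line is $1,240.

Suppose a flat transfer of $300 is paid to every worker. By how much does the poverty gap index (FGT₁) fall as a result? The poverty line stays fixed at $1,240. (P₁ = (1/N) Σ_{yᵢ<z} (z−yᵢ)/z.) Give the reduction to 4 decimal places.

0.0880

Before: below the line — $180, $480, $500, $580; poverty gap index (FGT₁) = 0.236070.
After the $300 transfer: below the line — $480, $780, $800, $880; poverty gap index (FGT₁) = 0.148094.
Reduction = 0.236070 − 0.148094 = 0.0880.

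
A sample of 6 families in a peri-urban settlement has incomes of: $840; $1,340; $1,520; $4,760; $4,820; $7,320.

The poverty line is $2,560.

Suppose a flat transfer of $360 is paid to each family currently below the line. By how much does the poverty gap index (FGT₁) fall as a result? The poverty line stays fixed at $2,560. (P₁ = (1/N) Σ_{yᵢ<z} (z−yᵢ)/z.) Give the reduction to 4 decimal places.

0.0703

Before: below the line — $840, $1,340, $1,520; poverty gap index (FGT₁) = 0.259115.
After the $360 transfer: below the line — $1,200, $1,700, $1,880; poverty gap index (FGT₁) = 0.188802.
Reduction = 0.259115 − 0.188802 = 0.0703.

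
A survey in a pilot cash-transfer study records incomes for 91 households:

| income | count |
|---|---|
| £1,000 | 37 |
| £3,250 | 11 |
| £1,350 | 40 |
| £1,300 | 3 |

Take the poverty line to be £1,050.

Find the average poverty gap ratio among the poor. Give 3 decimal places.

0.048

Incomes under z: 37×£1,000 (q = 37 of N = 91).
Relative gaps: 0.0476 (×37); sum = 1.761905.
The income-gap ratio divides by q (the poor only): 1.761905 / 37 = 0.048.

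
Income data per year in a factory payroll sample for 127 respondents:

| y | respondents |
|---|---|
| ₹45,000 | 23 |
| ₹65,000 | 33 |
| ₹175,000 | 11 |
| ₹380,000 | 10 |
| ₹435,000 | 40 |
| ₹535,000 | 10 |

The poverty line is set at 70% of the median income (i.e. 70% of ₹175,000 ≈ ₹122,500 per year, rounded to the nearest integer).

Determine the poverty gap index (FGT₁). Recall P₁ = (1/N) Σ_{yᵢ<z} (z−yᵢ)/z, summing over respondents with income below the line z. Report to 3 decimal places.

Below the line: 23×₹45,000, 33×₹65,000 (q = 56 of N = 127).
Shortfall ratios: (122500−45000)/122500 = 0.6327 (×23); (122500−65000)/122500 = 0.4694 (×33).
Sum of shortfalls = 30.040816; P₁ averages over all N: 30.040816 / 127 = 0.237.

0.237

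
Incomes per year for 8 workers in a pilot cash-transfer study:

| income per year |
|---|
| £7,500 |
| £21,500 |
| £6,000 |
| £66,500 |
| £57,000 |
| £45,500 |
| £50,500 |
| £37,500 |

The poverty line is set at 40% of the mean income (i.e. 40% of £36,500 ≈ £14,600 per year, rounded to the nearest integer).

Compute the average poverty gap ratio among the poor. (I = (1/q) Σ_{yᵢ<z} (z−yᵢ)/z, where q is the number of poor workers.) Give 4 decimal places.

0.5377

Incomes under z: £6,000, £7,500 (q = 2 of N = 8).
Shortfall ratios (z−y)/z: 0.5890, 0.4863; sum = 1.075342.
I averages over the q = 2 poor units only: 1.075342 / 2 = 0.5377.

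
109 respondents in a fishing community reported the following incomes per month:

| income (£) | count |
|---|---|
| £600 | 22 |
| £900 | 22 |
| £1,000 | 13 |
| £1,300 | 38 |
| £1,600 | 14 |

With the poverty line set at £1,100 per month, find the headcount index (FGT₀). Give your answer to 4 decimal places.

57 of the 109 respondents have income below £1,100.
H = 57/109 = 0.5229.

0.5229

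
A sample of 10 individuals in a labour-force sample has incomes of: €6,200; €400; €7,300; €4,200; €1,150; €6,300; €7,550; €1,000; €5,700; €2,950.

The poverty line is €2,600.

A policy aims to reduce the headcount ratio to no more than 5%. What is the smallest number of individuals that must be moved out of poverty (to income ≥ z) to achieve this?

3

3 of the 10 individuals are poor, so H = 3/10 = 0.300.
A headcount ratio of at most 5% allows at most ⌊0.05 × 10⌋ = 0 poor individuals.
So at least 3 − 0 = 3 must be lifted.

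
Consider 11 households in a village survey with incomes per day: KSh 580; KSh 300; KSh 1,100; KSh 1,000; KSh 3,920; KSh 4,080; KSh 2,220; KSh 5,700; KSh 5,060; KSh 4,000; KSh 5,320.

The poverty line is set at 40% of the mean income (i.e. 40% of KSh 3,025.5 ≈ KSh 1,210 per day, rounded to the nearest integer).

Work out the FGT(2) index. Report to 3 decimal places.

0.080

Incomes under z: KSh 300, KSh 580, KSh 1,000, KSh 1,100 (q = 4 of N = 11).
Shortfall ratios: (1210−300)/1210 = 0.7521; (1210−580)/1210 = 0.5207; (1210−1000)/1210 = 0.1736; (1210−1100)/1210 = 0.0909.
Squared: 0.5656; 0.2711; 0.0301; 0.0083.
Sum = 0.875077; P₂ = 0.875077 / 11 = 0.080.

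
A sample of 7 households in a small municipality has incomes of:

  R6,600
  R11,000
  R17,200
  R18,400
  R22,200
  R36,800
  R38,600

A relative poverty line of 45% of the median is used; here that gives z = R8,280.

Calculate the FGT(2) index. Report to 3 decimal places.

0.006

Poor units: R6,600 (q = 1 of N = 7).
Shortfall ratios: (8280−6600)/8280 = 0.2029.
Squared: 0.0412.
Sum = 0.041168; P₂ = 0.041168 / 7 = 0.006.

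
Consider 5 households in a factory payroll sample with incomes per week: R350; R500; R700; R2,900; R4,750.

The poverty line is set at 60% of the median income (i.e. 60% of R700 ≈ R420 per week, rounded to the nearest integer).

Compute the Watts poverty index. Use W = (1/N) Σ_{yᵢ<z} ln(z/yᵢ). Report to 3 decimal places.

0.036

Below z: R350 (q = 1 of N = 5).
Log shortfalls: ln(420/350) = 0.1823.
W = 0.182322 / 5 = 0.036.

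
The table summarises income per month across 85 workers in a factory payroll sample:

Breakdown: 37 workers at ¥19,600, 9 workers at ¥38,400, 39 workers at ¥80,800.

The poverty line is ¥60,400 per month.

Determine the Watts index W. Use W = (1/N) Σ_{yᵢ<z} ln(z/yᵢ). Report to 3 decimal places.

Poor units: 37×¥19,600, 9×¥38,400 (q = 46 of N = 85).
Log shortfalls: ln(60400/19600) = 1.1255 (×37); ln(60400/38400) = 0.4529 (×9).
W = 45.718388 / 85 = 0.538.

0.538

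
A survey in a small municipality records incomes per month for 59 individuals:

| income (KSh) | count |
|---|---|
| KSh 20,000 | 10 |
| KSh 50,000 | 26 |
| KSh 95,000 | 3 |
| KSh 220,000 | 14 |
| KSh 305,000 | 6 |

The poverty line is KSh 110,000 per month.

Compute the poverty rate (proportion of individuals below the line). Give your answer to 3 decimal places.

39 of the 59 individuals have income below KSh 110,000.
H = 39/59 = 0.661.

0.661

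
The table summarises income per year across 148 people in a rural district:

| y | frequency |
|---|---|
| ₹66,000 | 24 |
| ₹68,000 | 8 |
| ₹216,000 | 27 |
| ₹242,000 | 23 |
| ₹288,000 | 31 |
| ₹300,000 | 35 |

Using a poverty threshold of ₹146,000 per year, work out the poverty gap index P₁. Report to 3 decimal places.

0.118

Below the line: 24×₹66,000, 8×₹68,000 (q = 32 of N = 148).
Relative gaps: (146000−66000)/146000 = 0.5479 (×24); (146000−68000)/146000 = 0.5342 (×8).
Σ = 17.424658. Dividing by the full population N = 148 gives P₁ = 0.118.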